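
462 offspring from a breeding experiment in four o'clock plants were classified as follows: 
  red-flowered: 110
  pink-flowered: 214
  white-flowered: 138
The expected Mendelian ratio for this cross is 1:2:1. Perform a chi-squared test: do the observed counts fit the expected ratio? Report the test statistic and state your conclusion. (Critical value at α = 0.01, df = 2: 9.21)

5.896; consistent

Expected counts for N = 462 under a 1:2:1 ratio (total parts = 4):
  red-flowered: 462 × 1/4 = 115.5
  pink-flowered: 462 × 2/4 = 231
  white-flowered: 462 × 1/4 = 115.5
χ² = Σ (O − E)² / E
  red-flowered: (110 − 115.5)² / 115.5 = 0.2619
  pink-flowered: (214 − 231)² / 231 = 1.2511
  white-flowered: (138 − 115.5)² / 115.5 = 4.3831
χ² = 0.2619 + 1.2511 + 4.3831 = 5.8961 ≈ 5.896
Degrees of freedom = 3 − 1 = 2; critical value at α = 0.01 is 9.21.
Since 5.896 < 9.21, we fail to reject the null hypothesis — the data are consistent with the 1:2:1 ratio.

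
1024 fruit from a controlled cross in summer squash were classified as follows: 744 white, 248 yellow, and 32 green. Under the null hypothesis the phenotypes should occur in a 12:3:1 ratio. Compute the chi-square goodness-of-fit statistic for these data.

33.083

Total ratio parts = 16. Expected numbers out of 1024:
  white: 1024 × 12/16 = 768
  yellow: 1024 × 3/16 = 192
  green: 1024 × 1/16 = 64
χ² = Σ (O − E)² / E
  white: (744 − 768)² / 768 = 0.7500
  yellow: (248 − 192)² / 192 = 16.3333
  green: (32 − 64)² / 64 = 16.0000
χ² = 0.7500 + 16.3333 + 16.0000 = 33.0833 ≈ 33.083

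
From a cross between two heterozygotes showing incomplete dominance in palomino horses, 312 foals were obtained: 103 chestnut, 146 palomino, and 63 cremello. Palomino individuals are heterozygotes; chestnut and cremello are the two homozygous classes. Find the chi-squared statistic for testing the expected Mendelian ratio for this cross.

With incomplete dominance, a heterozygote × heterozygote cross gives a 1:2:1 phenotypic ratio.
Under the 1:2:1 hypothesis (Σ ratio = 4, N = 312):
  chestnut: 312 × 1/4 = 78
  palomino: 312 × 2/4 = 156
  cremello: 312 × 1/4 = 78
χ² = Σ (O − E)² / E
  chestnut: (103 − 78)² / 78 = 8.0128
  palomino: (146 − 156)² / 156 = 0.6410
  cremello: (63 − 78)² / 78 = 2.8846
χ² = 8.0128 + 0.6410 + 2.8846 = 11.5384 ≈ 11.538

11.538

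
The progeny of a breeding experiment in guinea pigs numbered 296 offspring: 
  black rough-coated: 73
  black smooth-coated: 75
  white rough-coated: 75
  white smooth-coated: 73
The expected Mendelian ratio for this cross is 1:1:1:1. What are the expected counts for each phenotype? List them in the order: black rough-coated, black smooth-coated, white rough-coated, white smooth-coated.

74, 74, 74, 74

Under the 1:1:1:1 hypothesis (Σ ratio = 4, N = 296):
  black rough-coated: 296 × 1/4 = 74
  black smooth-coated: 296 × 1/4 = 74
  white rough-coated: 296 × 1/4 = 74
  white smooth-coated: 296 × 1/4 = 74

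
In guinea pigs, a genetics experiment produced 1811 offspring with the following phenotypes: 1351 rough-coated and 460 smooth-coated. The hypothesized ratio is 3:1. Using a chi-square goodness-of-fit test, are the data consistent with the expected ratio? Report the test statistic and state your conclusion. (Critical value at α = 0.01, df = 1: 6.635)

0.155; consistent

Expected counts for N = 1811 under a 3:1 ratio (total parts = 4):
  rough-coated: 1811 × 3/4 = 1358.25
  smooth-coated: 1811 × 1/4 = 452.75
χ² = Σ (O − E)² / E
  rough-coated: (1351 − 1358.25)² / 1358.25 = 0.0387
  smooth-coated: (460 − 452.75)² / 452.75 = 0.1161
χ² = 0.0387 + 0.1161 = 0.1548 ≈ 0.155
Degrees of freedom = 2 − 1 = 1; critical value at α = 0.01 is 6.635.
Since 0.155 < 6.635, we fail to reject the null hypothesis — the data are consistent with the 3:1 ratio.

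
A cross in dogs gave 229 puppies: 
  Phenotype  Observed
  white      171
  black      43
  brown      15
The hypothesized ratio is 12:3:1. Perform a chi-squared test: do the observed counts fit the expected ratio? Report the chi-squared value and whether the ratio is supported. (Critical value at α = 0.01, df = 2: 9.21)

0.036; consistent

Expected counts for N = 229 under a 12:3:1 ratio (total parts = 16):
  white: 229 × 12/16 = 171.75
  black: 229 × 3/16 = 42.9375
  brown: 229 × 1/16 = 14.3125
χ² = Σ (O − E)² / E
  white: (171 − 171.75)² / 171.75 = 0.0033
  black: (43 − 42.9375)² / 42.9375 = 0.0001
  brown: (15 − 14.3125)² / 14.3125 = 0.0330
χ² = 0.0033 + 0.0001 + 0.0330 = 0.0364 ≈ 0.036
Degrees of freedom = 3 − 1 = 2; critical value at α = 0.01 is 9.21.
Since 0.036 < 9.21, we fail to reject the null hypothesis — the data are consistent with the 12:3:1 ratio.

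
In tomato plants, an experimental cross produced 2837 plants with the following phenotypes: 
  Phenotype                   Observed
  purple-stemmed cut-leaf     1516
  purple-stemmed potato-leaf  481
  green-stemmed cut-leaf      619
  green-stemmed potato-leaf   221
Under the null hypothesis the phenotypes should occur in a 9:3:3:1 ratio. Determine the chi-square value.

Total ratio parts = 16. Expected numbers out of 2837:
  purple-stemmed cut-leaf: 2837 × 9/16 = 1595.8125
  purple-stemmed potato-leaf: 2837 × 3/16 = 531.9375
  green-stemmed cut-leaf: 2837 × 3/16 = 531.9375
  green-stemmed potato-leaf: 2837 × 1/16 = 177.3125
χ² = Σ (O − E)² / E
  purple-stemmed cut-leaf: (1516 − 1595.8125)² / 1595.8125 = 3.9917
  purple-stemmed potato-leaf: (481 − 531.9375)² / 531.9375 = 4.8777
  green-stemmed cut-leaf: (619 − 531.9375)² / 531.9375 = 14.2496
  green-stemmed potato-leaf: (221 − 177.3125)² / 177.3125 = 10.7640
χ² = 3.9917 + 4.8777 + 14.2496 + 10.7640 = 33.883

33.883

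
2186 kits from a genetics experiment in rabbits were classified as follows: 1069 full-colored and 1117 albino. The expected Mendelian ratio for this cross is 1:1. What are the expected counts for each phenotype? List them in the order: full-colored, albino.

The 1:1 ratio has 2 parts, so with N = 2186 the expected counts are:
  full-colored: 2186 × 1/2 = 1093
  albino: 2186 × 1/2 = 1093

1093, 1093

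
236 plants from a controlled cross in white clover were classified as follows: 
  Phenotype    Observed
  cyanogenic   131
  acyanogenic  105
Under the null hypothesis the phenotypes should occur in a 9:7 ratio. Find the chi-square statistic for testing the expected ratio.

0.053

Under the 9:7 hypothesis (Σ ratio = 16, N = 236):
  cyanogenic: 236 × 9/16 = 132.75
  acyanogenic: 236 × 7/16 = 103.25
χ² = Σ (O − E)² / E
  cyanogenic: (131 − 132.75)² / 132.75 = 0.0231
  acyanogenic: (105 − 103.25)² / 103.25 = 0.0297
χ² = 0.0231 + 0.0297 = 0.0528 ≈ 0.053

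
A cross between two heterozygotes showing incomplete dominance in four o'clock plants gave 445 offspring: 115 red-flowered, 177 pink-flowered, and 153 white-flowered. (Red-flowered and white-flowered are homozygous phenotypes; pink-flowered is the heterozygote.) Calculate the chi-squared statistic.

With incomplete dominance, a heterozygote × heterozygote cross gives a 1:2:1 phenotypic ratio.
Total ratio parts = 4. Expected numbers out of 445:
  red-flowered: 445 × 1/4 = 111.25
  pink-flowered: 445 × 2/4 = 222.5
  white-flowered: 445 × 1/4 = 111.25
χ² = Σ (O − E)² / E
  red-flowered: (115 − 111.25)² / 111.25 = 0.1264
  pink-flowered: (177 − 222.5)² / 222.5 = 9.3045
  white-flowered: (153 − 111.25)² / 111.25 = 15.6680
χ² = 0.1264 + 9.3045 + 15.6680 = 25.0989 ≈ 25.099

25.099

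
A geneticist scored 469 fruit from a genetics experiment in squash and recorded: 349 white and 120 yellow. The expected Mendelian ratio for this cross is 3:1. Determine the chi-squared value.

0.086

Total ratio parts = 4. Expected numbers out of 469:
  white: 469 × 3/4 = 351.75
  yellow: 469 × 1/4 = 117.25
χ² = Σ (O − E)² / E
  white: (349 − 351.75)² / 351.75 = 0.0215
  yellow: (120 − 117.25)² / 117.25 = 0.0645
χ² = 0.0215 + 0.0645 = 0.086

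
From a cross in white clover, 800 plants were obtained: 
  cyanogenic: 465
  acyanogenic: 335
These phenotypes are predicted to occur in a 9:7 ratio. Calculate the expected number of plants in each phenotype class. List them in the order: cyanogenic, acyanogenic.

Under the 9:7 hypothesis (Σ ratio = 16, N = 800):
  cyanogenic: 800 × 9/16 = 450
  acyanogenic: 800 × 7/16 = 350

450, 350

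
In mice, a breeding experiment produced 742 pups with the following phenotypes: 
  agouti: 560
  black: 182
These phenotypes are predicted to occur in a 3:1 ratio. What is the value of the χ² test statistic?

0.088

Expected counts for N = 742 under a 3:1 ratio (total parts = 4):
  agouti: 742 × 3/4 = 556.5
  black: 742 × 1/4 = 185.5
χ² = Σ (O − E)² / E
  agouti: (560 − 556.5)² / 556.5 = 0.0220
  black: (182 − 185.5)² / 185.5 = 0.0660
χ² = 0.0220 + 0.0660 = 0.088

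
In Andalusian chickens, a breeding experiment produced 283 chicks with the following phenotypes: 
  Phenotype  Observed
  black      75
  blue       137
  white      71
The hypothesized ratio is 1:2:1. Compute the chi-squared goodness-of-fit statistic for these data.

0.399

The 1:2:1 ratio has 4 parts, so with N = 283 the expected counts are:
  black: 283 × 1/4 = 70.75
  blue: 283 × 2/4 = 141.5
  white: 283 × 1/4 = 70.75
χ² = Σ (O − E)² / E
  black: (75 − 70.75)² / 70.75 = 0.2553
  blue: (137 − 141.5)² / 141.5 = 0.1431
  white: (71 − 70.75)² / 70.75 = 0.0009
χ² = 0.2553 + 0.1431 + 0.0009 = 0.3993 ≈ 0.399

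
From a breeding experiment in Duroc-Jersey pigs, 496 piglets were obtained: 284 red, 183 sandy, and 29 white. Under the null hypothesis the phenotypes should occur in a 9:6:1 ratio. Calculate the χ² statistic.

0.267

Expected counts for N = 496 under a 9:6:1 ratio (total parts = 16):
  red: 496 × 9/16 = 279
  sandy: 496 × 6/16 = 186
  white: 496 × 1/16 = 31
χ² = Σ (O − E)² / E
  red: (284 − 279)² / 279 = 0.0896
  sandy: (183 − 186)² / 186 = 0.0484
  white: (29 − 31)² / 31 = 0.1290
χ² = 0.0896 + 0.0484 + 0.1290 = 0.267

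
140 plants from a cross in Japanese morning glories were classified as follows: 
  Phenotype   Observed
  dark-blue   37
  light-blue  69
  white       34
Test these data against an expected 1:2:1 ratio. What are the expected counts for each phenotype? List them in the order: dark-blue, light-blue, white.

35, 70, 35

Under the 1:2:1 hypothesis (Σ ratio = 4, N = 140):
  dark-blue: 140 × 1/4 = 35
  light-blue: 140 × 2/4 = 70
  white: 140 × 1/4 = 35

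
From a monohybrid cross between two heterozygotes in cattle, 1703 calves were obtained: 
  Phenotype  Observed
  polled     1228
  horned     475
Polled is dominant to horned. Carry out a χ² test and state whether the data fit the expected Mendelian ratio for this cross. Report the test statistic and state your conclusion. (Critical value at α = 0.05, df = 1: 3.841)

For a monohybrid cross between heterozygotes with complete dominance, the expected phenotypic ratio is 3:1.
The 3:1 ratio has 4 parts, so with N = 1703 the expected counts are:
  polled: 1703 × 3/4 = 1277.25
  horned: 1703 × 1/4 = 425.75
χ² = Σ (O − E)² / E
  polled: (1228 − 1277.25)² / 1277.25 = 1.8991
  horned: (475 − 425.75)² / 425.75 = 5.6972
χ² = 1.8991 + 5.6972 = 7.5963 ≈ 7.596
Degrees of freedom = 2 − 1 = 1; critical value at α = 0.05 is 3.841.
Since 7.596 > 3.841, we reject the null hypothesis — the data do not fit the 3:1 ratio.

7.596; not consistent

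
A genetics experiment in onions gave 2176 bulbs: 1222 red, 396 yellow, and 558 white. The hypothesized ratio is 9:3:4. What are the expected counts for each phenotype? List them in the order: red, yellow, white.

1224, 408, 544

Expected counts for N = 2176 under a 9:3:4 ratio (total parts = 16):
  red: 2176 × 9/16 = 1224
  yellow: 2176 × 3/16 = 408
  white: 2176 × 4/16 = 544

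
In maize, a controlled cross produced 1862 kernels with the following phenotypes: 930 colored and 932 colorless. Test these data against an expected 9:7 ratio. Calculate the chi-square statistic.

Under the 9:7 hypothesis (Σ ratio = 16, N = 1862):
  colored: 1862 × 9/16 = 1047.375
  colorless: 1862 × 7/16 = 814.625
χ² = Σ (O − E)² / E
  colored: (930 − 1047.375)² / 1047.375 = 13.1537
  colorless: (932 − 814.625)² / 814.625 = 16.9119
χ² = 13.1537 + 16.9119 = 30.0656 ≈ 30.066

30.066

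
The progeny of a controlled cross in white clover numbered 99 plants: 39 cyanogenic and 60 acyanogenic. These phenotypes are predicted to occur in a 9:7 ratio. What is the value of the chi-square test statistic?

11.430

The 9:7 ratio has 16 parts, so with N = 99 the expected counts are:
  cyanogenic: 99 × 9/16 = 55.6875
  acyanogenic: 99 × 7/16 = 43.3125
χ² = Σ (O − E)² / E
  cyanogenic: (39 − 55.6875)² / 55.6875 = 5.0006
  acyanogenic: (60 − 43.3125)² / 43.3125 = 6.4294
χ² = 5.0006 + 6.4294 = 11.430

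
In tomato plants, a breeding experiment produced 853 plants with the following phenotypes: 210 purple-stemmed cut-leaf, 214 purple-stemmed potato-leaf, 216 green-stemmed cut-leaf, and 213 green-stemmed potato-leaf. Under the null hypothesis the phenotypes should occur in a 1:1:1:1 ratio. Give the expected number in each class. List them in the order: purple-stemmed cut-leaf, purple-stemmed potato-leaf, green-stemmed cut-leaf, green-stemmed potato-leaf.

213.25, 213.25, 213.25, 213.25

Expected counts for N = 853 under a 1:1:1:1 ratio (total parts = 4):
  purple-stemmed cut-leaf: 853 × 1/4 = 213.25
  purple-stemmed potato-leaf: 853 × 1/4 = 213.25
  green-stemmed cut-leaf: 853 × 1/4 = 213.25
  green-stemmed potato-leaf: 853 × 1/4 = 213.25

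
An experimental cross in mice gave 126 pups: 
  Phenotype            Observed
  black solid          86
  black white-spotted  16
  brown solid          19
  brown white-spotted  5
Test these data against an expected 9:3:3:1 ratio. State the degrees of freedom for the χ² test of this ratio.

3

A goodness-of-fit test with 4 phenotype classes has df = 4 − 1 = 3.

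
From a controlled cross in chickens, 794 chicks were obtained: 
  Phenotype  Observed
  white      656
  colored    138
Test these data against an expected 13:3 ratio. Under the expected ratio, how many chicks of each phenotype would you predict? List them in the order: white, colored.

645.125, 148.875

Total ratio parts = 16. Expected numbers out of 794:
  white: 794 × 13/16 = 645.125
  colored: 794 × 3/16 = 148.875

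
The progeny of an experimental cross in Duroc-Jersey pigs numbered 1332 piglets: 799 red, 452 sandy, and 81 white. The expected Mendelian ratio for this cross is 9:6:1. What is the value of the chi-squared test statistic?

7.881

The 9:6:1 ratio has 16 parts, so with N = 1332 the expected counts are:
  red: 1332 × 9/16 = 749.25
  sandy: 1332 × 6/16 = 499.5
  white: 1332 × 1/16 = 83.25
χ² = Σ (O − E)² / E
  red: (799 − 749.25)² / 749.25 = 3.3034
  sandy: (452 − 499.5)² / 499.5 = 4.5170
  white: (81 − 83.25)² / 83.25 = 0.0608
χ² = 3.3034 + 4.5170 + 0.0608 = 7.8812 ≈ 7.881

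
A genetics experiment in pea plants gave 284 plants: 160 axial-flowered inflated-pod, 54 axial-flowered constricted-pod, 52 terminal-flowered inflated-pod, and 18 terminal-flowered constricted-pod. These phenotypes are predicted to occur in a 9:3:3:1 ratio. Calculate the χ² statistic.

The 9:3:3:1 ratio has 16 parts, so with N = 284 the expected counts are:
  axial-flowered inflated-pod: 284 × 9/16 = 159.75
  axial-flowered constricted-pod: 284 × 3/16 = 53.25
  terminal-flowered inflated-pod: 284 × 3/16 = 53.25
  terminal-flowered constricted-pod: 284 × 1/16 = 17.75
χ² = Σ (O − E)² / E
  axial-flowered inflated-pod: (160 − 159.75)² / 159.75 = 0.0004
  axial-flowered constricted-pod: (54 − 53.25)² / 53.25 = 0.0106
  terminal-flowered inflated-pod: (52 − 53.25)² / 53.25 = 0.0293
  terminal-flowered constricted-pod: (18 − 17.75)² / 17.75 = 0.0035
χ² = 0.0004 + 0.0106 + 0.0293 + 0.0035 = 0.0438 ≈ 0.044

0.044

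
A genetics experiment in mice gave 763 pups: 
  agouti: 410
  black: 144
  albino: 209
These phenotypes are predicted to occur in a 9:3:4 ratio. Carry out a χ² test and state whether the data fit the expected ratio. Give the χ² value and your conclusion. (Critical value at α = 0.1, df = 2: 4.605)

Under the 9:3:4 hypothesis (Σ ratio = 16, N = 763):
  agouti: 763 × 9/16 = 429.1875
  black: 763 × 3/16 = 143.0625
  albino: 763 × 4/16 = 190.75
χ² = Σ (O − E)² / E
  agouti: (410 − 429.1875)² / 429.1875 = 0.8578
  black: (144 − 143.0625)² / 143.0625 = 0.0061
  albino: (209 − 190.75)² / 190.75 = 1.7461
χ² = 0.8578 + 0.0061 + 1.7461 = 2.610
Degrees of freedom = 3 − 1 = 2; critical value at α = 0.1 is 4.605.
Since 2.610 < 4.605, we fail to reject the null hypothesis — the data are consistent with the 9:3:4 ratio.

2.610; consistent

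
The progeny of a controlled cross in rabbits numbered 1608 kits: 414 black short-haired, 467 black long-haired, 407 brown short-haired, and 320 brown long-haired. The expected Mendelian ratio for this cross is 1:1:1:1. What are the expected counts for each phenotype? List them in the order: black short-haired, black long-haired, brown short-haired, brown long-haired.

402, 402, 402, 402

Total ratio parts = 4. Expected numbers out of 1608:
  black short-haired: 1608 × 1/4 = 402
  black long-haired: 1608 × 1/4 = 402
  brown short-haired: 1608 × 1/4 = 402
  brown long-haired: 1608 × 1/4 = 402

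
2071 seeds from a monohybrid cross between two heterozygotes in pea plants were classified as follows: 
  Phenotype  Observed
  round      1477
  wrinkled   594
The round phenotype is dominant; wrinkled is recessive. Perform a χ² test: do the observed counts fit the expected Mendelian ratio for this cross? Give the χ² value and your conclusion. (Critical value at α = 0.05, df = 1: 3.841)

For a monohybrid cross between heterozygotes with complete dominance, the expected phenotypic ratio is 3:1.
Under the 3:1 hypothesis (Σ ratio = 4, N = 2071):
  round: 2071 × 3/4 = 1553.25
  wrinkled: 2071 × 1/4 = 517.75
χ² = Σ (O − E)² / E
  round: (1477 − 1553.25)² / 1553.25 = 3.7432
  wrinkled: (594 − 517.75)² / 517.75 = 11.2295
χ² = 3.7432 + 11.2295 = 14.9727 ≈ 14.973
Degrees of freedom = 2 − 1 = 1; critical value at α = 0.05 is 3.841.
Since 14.973 > 3.841, we reject the null hypothesis — the data do not fit the 3:1 ratio.

14.973; not consistent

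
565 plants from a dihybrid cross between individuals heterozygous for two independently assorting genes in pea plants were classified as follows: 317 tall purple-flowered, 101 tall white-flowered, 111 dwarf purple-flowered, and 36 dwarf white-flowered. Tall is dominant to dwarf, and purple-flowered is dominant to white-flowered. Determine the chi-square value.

0.488

A dihybrid F₂ with independent assortment and complete dominance at both loci gives a 9:3:3:1 phenotypic ratio.
Expected counts for N = 565 under a 9:3:3:1 ratio (total parts = 16):
  tall purple-flowered: 565 × 9/16 = 317.8125
  tall white-flowered: 565 × 3/16 = 105.9375
  dwarf purple-flowered: 565 × 3/16 = 105.9375
  dwarf white-flowered: 565 × 1/16 = 35.3125
χ² = Σ (O − E)² / E
  tall purple-flowered: (317 − 317.8125)² / 317.8125 = 0.0021
  tall white-flowered: (101 − 105.9375)² / 105.9375 = 0.2301
  dwarf purple-flowered: (111 − 105.9375)² / 105.9375 = 0.2419
  dwarf white-flowered: (36 − 35.3125)² / 35.3125 = 0.0134
χ² = 0.0021 + 0.2301 + 0.2419 + 0.0134 = 0.4875 ≈ 0.488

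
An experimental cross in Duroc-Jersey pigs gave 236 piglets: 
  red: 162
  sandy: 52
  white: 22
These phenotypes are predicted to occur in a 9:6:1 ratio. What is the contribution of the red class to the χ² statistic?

6.445

Total ratio parts = 16. Expected numbers out of 236:
  red: 236 × 9/16 = 132.75
  sandy: 236 × 6/16 = 88.5
  white: 236 × 1/16 = 14.75
Contribution of red: (162 − 132.75)² / 132.75 = 6.4449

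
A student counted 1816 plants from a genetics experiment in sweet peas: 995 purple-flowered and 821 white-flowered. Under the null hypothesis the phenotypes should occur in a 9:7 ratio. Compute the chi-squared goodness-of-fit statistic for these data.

1.571

Expected counts for N = 1816 under a 9:7 ratio (total parts = 16):
  purple-flowered: 1816 × 9/16 = 1021.5
  white-flowered: 1816 × 7/16 = 794.5
χ² = Σ (O − E)² / E
  purple-flowered: (995 − 1021.5)² / 1021.5 = 0.6875
  white-flowered: (821 − 794.5)² / 794.5 = 0.8839
χ² = 0.6875 + 0.8839 = 1.5714 ≈ 1.571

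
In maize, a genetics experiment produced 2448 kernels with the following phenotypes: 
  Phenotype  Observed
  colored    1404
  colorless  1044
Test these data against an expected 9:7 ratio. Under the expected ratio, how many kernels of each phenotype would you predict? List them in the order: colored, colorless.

Expected counts for N = 2448 under a 9:7 ratio (total parts = 16):
  colored: 2448 × 9/16 = 1377
  colorless: 2448 × 7/16 = 1071

1377, 1071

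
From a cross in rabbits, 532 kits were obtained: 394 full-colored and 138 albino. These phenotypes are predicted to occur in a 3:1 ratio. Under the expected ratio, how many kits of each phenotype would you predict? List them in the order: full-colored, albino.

Total ratio parts = 4. Expected numbers out of 532:
  full-colored: 532 × 3/4 = 399
  albino: 532 × 1/4 = 133

399, 133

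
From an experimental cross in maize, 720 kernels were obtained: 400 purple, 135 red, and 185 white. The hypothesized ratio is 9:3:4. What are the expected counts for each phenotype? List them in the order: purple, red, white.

Total ratio parts = 16. Expected numbers out of 720:
  purple: 720 × 9/16 = 405
  red: 720 × 3/16 = 135
  white: 720 × 4/16 = 180

405, 135, 180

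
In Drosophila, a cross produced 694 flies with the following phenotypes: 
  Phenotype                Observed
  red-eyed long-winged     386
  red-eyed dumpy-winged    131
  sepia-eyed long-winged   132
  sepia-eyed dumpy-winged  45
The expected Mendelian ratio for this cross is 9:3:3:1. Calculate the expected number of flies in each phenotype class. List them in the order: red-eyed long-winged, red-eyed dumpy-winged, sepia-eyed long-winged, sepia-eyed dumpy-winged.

Total ratio parts = 16. Expected numbers out of 694:
  red-eyed long-winged: 694 × 9/16 = 390.375
  red-eyed dumpy-winged: 694 × 3/16 = 130.125
  sepia-eyed long-winged: 694 × 3/16 = 130.125
  sepia-eyed dumpy-winged: 694 × 1/16 = 43.375

390.375, 130.125, 130.125, 43.375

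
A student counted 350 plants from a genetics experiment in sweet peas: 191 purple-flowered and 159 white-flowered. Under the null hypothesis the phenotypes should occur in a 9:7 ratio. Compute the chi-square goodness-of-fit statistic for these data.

0.401

The 9:7 ratio has 16 parts, so with N = 350 the expected counts are:
  purple-flowered: 350 × 9/16 = 196.875
  white-flowered: 350 × 7/16 = 153.125
χ² = Σ (O − E)² / E
  purple-flowered: (191 − 196.875)² / 196.875 = 0.1753
  white-flowered: (159 − 153.125)² / 153.125 = 0.2254
χ² = 0.1753 + 0.2254 = 0.4007 ≈ 0.401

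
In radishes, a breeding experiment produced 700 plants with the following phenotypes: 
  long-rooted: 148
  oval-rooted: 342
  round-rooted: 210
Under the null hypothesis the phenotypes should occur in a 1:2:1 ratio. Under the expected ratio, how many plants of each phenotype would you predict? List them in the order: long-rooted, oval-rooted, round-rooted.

175, 350, 175

The 1:2:1 ratio has 4 parts, so with N = 700 the expected counts are:
  long-rooted: 700 × 1/4 = 175
  oval-rooted: 700 × 2/4 = 350
  round-rooted: 700 × 1/4 = 175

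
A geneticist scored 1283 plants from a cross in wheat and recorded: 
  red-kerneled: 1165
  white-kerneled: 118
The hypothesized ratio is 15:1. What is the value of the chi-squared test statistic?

Under the 15:1 hypothesis (Σ ratio = 16, N = 1283):
  red-kerneled: 1283 × 15/16 = 1202.8125
  white-kerneled: 1283 × 1/16 = 80.1875
χ² = Σ (O − E)² / E
  red-kerneled: (1165 − 1202.8125)² / 1202.8125 = 1.1887
  white-kerneled: (118 − 80.1875)² / 80.1875 = 17.8305
χ² = 1.1887 + 17.8305 = 19.0192 ≈ 19.019

19.019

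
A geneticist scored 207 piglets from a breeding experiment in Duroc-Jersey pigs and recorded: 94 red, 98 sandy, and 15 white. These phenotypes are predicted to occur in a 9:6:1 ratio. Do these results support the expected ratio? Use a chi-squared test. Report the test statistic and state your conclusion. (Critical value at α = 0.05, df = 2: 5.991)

Total ratio parts = 16. Expected numbers out of 207:
  red: 207 × 9/16 = 116.4375
  sandy: 207 × 6/16 = 77.625
  white: 207 × 1/16 = 12.9375
χ² = Σ (O − E)² / E
  red: (94 − 116.4375)² / 116.4375 = 4.3237
  sandy: (98 − 77.625)² / 77.625 = 5.3480
  white: (15 − 12.9375)² / 12.9375 = 0.3288
χ² = 4.3237 + 5.3480 + 0.3288 = 10.0005 ≈ 10.001
Degrees of freedom = 3 − 1 = 2; critical value at α = 0.05 is 5.991.
Since 10.001 > 5.991, we reject the null hypothesis — the data do not fit the 9:6:1 ratio.

10.001; not consistent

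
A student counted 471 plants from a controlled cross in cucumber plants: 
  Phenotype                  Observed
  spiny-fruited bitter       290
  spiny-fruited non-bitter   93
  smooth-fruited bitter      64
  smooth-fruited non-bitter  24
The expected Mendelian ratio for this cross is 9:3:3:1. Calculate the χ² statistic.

Under the 9:3:3:1 hypothesis (Σ ratio = 16, N = 471):
  spiny-fruited bitter: 471 × 9/16 = 264.9375
  spiny-fruited non-bitter: 471 × 3/16 = 88.3125
  smooth-fruited bitter: 471 × 3/16 = 88.3125
  smooth-fruited non-bitter: 471 × 1/16 = 29.4375
χ² = Σ (O − E)² / E
  spiny-fruited bitter: (290 − 264.9375)² / 264.9375 = 2.3709
  spiny-fruited non-bitter: (93 − 88.3125)² / 88.3125 = 0.2488
  smooth-fruited bitter: (64 − 88.3125)² / 88.3125 = 6.6933
  smooth-fruited non-bitter: (24 − 29.4375)² / 29.4375 = 1.0044
χ² = 2.3709 + 0.2488 + 6.6933 + 1.0044 = 10.3174 ≈ 10.317

10.317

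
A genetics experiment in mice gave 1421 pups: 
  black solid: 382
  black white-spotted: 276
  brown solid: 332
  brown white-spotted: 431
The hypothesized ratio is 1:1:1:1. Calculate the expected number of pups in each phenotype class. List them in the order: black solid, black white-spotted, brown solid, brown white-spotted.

Total ratio parts = 4. Expected numbers out of 1421:
  black solid: 1421 × 1/4 = 355.25
  black white-spotted: 1421 × 1/4 = 355.25
  brown solid: 1421 × 1/4 = 355.25
  brown white-spotted: 1421 × 1/4 = 355.25

355.25, 355.25, 355.25, 355.25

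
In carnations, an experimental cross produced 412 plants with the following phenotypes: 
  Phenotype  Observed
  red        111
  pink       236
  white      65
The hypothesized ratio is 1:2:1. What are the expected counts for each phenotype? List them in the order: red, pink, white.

103, 206, 103

Expected counts for N = 412 under a 1:2:1 ratio (total parts = 4):
  red: 412 × 1/4 = 103
  pink: 412 × 2/4 = 206
  white: 412 × 1/4 = 103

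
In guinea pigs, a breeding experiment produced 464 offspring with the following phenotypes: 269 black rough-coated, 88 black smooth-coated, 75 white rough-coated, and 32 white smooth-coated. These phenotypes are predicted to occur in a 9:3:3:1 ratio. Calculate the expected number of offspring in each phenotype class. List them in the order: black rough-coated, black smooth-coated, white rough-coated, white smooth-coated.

261, 87, 87, 29

Under the 9:3:3:1 hypothesis (Σ ratio = 16, N = 464):
  black rough-coated: 464 × 9/16 = 261
  black smooth-coated: 464 × 3/16 = 87
  white rough-coated: 464 × 3/16 = 87
  white smooth-coated: 464 × 1/16 = 29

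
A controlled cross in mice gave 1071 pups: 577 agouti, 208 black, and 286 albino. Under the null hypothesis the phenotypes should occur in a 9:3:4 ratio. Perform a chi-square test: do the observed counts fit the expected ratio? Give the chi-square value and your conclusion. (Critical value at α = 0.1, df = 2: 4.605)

Expected counts for N = 1071 under a 9:3:4 ratio (total parts = 16):
  agouti: 1071 × 9/16 = 602.4375
  black: 1071 × 3/16 = 200.8125
  albino: 1071 × 4/16 = 267.75
χ² = Σ (O − E)² / E
  agouti: (577 − 602.4375)² / 602.4375 = 1.0741
  black: (208 − 200.8125)² / 200.8125 = 0.2573
  albino: (286 − 267.75)² / 267.75 = 1.2439
χ² = 1.0741 + 0.2573 + 1.2439 = 2.5753 ≈ 2.575
Degrees of freedom = 3 − 1 = 2; critical value at α = 0.1 is 4.605.
Since 2.575 < 4.605, we fail to reject the null hypothesis — the data are consistent with the 9:3:4 ratio.

2.575; consistent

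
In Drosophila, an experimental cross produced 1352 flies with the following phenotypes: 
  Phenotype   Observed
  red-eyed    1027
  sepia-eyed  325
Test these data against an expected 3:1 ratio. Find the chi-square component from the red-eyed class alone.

Expected counts for N = 1352 under a 3:1 ratio (total parts = 4):
  red-eyed: 1352 × 3/4 = 1014
  sepia-eyed: 1352 × 1/4 = 338
Contribution of red-eyed: (1027 − 1014)² / 1014 = 0.1667

0.167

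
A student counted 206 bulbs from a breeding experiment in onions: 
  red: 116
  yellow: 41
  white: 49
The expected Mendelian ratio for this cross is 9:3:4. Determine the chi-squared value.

0.268

The 9:3:4 ratio has 16 parts, so with N = 206 the expected counts are:
  red: 206 × 9/16 = 115.875
  yellow: 206 × 3/16 = 38.625
  white: 206 × 4/16 = 51.5
χ² = Σ (O − E)² / E
  red: (116 − 115.875)² / 115.875 = 0.0001
  yellow: (41 − 38.625)² / 38.625 = 0.1460
  white: (49 − 51.5)² / 51.5 = 0.1214
χ² = 0.0001 + 0.1460 + 0.1214 = 0.2675 ≈ 0.268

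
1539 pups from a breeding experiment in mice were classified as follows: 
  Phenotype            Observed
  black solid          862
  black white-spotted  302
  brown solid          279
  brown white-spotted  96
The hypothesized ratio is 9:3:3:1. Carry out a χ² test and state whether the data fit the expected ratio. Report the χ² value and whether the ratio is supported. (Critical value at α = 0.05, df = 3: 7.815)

0.959; consistent

Under the 9:3:3:1 hypothesis (Σ ratio = 16, N = 1539):
  black solid: 1539 × 9/16 = 865.6875
  black white-spotted: 1539 × 3/16 = 288.5625
  brown solid: 1539 × 3/16 = 288.5625
  brown white-spotted: 1539 × 1/16 = 96.1875
χ² = Σ (O − E)² / E
  black solid: (862 − 865.6875)² / 865.6875 = 0.0157
  black white-spotted: (302 − 288.5625)² / 288.5625 = 0.6257
  brown solid: (279 − 288.5625)² / 288.5625 = 0.3169
  brown white-spotted: (96 − 96.1875)² / 96.1875 = 0.0004
χ² = 0.0157 + 0.6257 + 0.3169 + 0.0004 = 0.9587 ≈ 0.959
Degrees of freedom = 4 − 1 = 3; critical value at α = 0.05 is 7.815.
Since 0.959 < 7.815, we fail to reject the null hypothesis — the data are consistent with the 9:3:3:1 ratio.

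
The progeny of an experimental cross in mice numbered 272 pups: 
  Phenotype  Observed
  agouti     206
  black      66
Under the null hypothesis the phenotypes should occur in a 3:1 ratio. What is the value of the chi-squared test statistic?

The 3:1 ratio has 4 parts, so with N = 272 the expected counts are:
  agouti: 272 × 3/4 = 204
  black: 272 × 1/4 = 68
χ² = Σ (O − E)² / E
  agouti: (206 − 204)² / 204 = 0.0196
  black: (66 − 68)² / 68 = 0.0588
χ² = 0.0196 + 0.0588 = 0.0784 ≈ 0.078

0.078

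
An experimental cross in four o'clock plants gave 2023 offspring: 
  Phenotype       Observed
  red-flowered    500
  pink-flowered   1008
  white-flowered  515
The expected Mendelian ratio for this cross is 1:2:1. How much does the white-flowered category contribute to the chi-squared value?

The 1:2:1 ratio has 4 parts, so with N = 2023 the expected counts are:
  red-flowered: 2023 × 1/4 = 505.75
  pink-flowered: 2023 × 2/4 = 1011.5
  white-flowered: 2023 × 1/4 = 505.75
Contribution of white-flowered: (515 − 505.75)² / 505.75 = 0.1692

0.169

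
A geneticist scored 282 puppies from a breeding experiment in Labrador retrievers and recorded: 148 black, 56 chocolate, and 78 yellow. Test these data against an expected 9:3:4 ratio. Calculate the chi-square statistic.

The 9:3:4 ratio has 16 parts, so with N = 282 the expected counts are:
  black: 282 × 9/16 = 158.625
  chocolate: 282 × 3/16 = 52.875
  yellow: 282 × 4/16 = 70.5
χ² = Σ (O − E)² / E
  black: (148 − 158.625)² / 158.625 = 0.7117
  chocolate: (56 − 52.875)² / 52.875 = 0.1847
  yellow: (78 − 70.5)² / 70.5 = 0.7979
χ² = 0.7117 + 0.1847 + 0.7979 = 1.6943 ≈ 1.694

1.694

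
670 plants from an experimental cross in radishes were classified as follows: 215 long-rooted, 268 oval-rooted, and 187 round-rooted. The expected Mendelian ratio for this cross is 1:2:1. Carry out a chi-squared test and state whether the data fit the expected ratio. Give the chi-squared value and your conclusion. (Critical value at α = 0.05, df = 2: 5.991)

29.140; not consistent

The 1:2:1 ratio has 4 parts, so with N = 670 the expected counts are:
  long-rooted: 670 × 1/4 = 167.5
  oval-rooted: 670 × 2/4 = 335
  round-rooted: 670 × 1/4 = 167.5
χ² = Σ (O − E)² / E
  long-rooted: (215 − 167.5)² / 167.5 = 13.4701
  oval-rooted: (268 − 335)² / 335 = 13.4000
  round-rooted: (187 − 167.5)² / 167.5 = 2.2701
χ² = 13.4701 + 13.4000 + 2.2701 = 29.1402 ≈ 29.140
Degrees of freedom = 3 − 1 = 2; critical value at α = 0.05 is 5.991.
Since 29.140 > 5.991, we reject the null hypothesis — the data do not fit the 1:2:1 ratio.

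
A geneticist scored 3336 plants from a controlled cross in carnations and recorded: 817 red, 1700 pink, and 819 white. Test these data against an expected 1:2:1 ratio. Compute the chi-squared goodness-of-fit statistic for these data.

1.230

Under the 1:2:1 hypothesis (Σ ratio = 4, N = 3336):
  red: 3336 × 1/4 = 834
  pink: 3336 × 2/4 = 1668
  white: 3336 × 1/4 = 834
χ² = Σ (O − E)² / E
  red: (817 − 834)² / 834 = 0.3465
  pink: (1700 − 1668)² / 1668 = 0.6139
  white: (819 − 834)² / 834 = 0.2698
χ² = 0.3465 + 0.6139 + 0.2698 = 1.2302 ≈ 1.230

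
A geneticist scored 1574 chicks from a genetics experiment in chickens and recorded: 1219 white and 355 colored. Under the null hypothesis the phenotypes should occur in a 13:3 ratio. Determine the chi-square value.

14.951

Total ratio parts = 16. Expected numbers out of 1574:
  white: 1574 × 13/16 = 1278.875
  colored: 1574 × 3/16 = 295.125
χ² = Σ (O − E)² / E
  white: (1219 − 1278.875)² / 1278.875 = 2.8033
  colored: (355 − 295.125)² / 295.125 = 12.1474
χ² = 2.8033 + 12.1474 = 14.9507 ≈ 14.951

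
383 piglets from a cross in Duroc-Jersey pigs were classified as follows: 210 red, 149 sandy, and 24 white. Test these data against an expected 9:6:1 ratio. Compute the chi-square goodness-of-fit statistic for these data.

Under the 9:6:1 hypothesis (Σ ratio = 16, N = 383):
  red: 383 × 9/16 = 215.4375
  sandy: 383 × 6/16 = 143.625
  white: 383 × 1/16 = 23.9375
χ² = Σ (O − E)² / E
  red: (210 − 215.4375)² / 215.4375 = 0.1372
  sandy: (149 − 143.625)² / 143.625 = 0.2012
  white: (24 − 23.9375)² / 23.9375 = 0.0002
χ² = 0.1372 + 0.2012 + 0.0002 = 0.3386 ≈ 0.339

0.339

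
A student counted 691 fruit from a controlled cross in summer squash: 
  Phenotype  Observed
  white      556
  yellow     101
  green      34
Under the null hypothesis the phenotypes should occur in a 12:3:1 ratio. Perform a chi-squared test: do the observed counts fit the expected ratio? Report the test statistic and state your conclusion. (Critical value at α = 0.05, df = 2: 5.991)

11.001; not consistent

Total ratio parts = 16. Expected numbers out of 691:
  white: 691 × 12/16 = 518.25
  yellow: 691 × 3/16 = 129.5625
  green: 691 × 1/16 = 43.1875
χ² = Σ (O − E)² / E
  white: (556 − 518.25)² / 518.25 = 2.7498
  yellow: (101 − 129.5625)² / 129.5625 = 6.2967
  green: (34 − 43.1875)² / 43.1875 = 1.9545
χ² = 2.7498 + 6.2967 + 1.9545 = 11.001
Degrees of freedom = 3 − 1 = 2; critical value at α = 0.05 is 5.991.
Since 11.001 > 5.991, we reject the null hypothesis — the data do not fit the 12:3:1 ratio.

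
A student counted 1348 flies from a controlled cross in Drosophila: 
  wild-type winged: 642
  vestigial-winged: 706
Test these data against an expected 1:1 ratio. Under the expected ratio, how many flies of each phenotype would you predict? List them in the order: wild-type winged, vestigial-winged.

674, 674

Total ratio parts = 2. Expected numbers out of 1348:
  wild-type winged: 1348 × 1/2 = 674
  vestigial-winged: 1348 × 1/2 = 674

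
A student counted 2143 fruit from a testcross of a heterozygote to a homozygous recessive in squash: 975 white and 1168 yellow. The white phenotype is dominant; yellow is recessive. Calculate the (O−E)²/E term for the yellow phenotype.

8.691

A testcross of a heterozygote (Aa × aa) gives a 1:1 phenotypic ratio.
Under the 1:1 hypothesis (Σ ratio = 2, N = 2143):
  white: 2143 × 1/2 = 1071.5
  yellow: 2143 × 1/2 = 1071.5
Contribution of yellow: (1168 − 1071.5)² / 1071.5 = 8.6909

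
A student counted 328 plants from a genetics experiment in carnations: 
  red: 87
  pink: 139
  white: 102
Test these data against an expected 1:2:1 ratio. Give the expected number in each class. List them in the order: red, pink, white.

Expected counts for N = 328 under a 1:2:1 ratio (total parts = 4):
  red: 328 × 1/4 = 82
  pink: 328 × 2/4 = 164
  white: 328 × 1/4 = 82

82, 164, 82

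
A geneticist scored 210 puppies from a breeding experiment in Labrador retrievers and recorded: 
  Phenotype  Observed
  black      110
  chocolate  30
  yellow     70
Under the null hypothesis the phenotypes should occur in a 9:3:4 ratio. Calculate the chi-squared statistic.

The 9:3:4 ratio has 16 parts, so with N = 210 the expected counts are:
  black: 210 × 9/16 = 118.125
  chocolate: 210 × 3/16 = 39.375
  yellow: 210 × 4/16 = 52.5
χ² = Σ (O − E)² / E
  black: (110 − 118.125)² / 118.125 = 0.5589
  chocolate: (30 − 39.375)² / 39.375 = 2.2321
  yellow: (70 − 52.5)² / 52.5 = 5.8333
χ² = 0.5589 + 2.2321 + 5.8333 = 8.6243 ≈ 8.624

8.624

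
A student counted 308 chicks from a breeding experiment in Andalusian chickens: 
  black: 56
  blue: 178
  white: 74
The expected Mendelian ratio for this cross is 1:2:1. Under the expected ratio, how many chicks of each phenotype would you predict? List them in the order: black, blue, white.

Expected counts for N = 308 under a 1:2:1 ratio (total parts = 4):
  black: 308 × 1/4 = 77
  blue: 308 × 2/4 = 154
  white: 308 × 1/4 = 77

77, 154, 77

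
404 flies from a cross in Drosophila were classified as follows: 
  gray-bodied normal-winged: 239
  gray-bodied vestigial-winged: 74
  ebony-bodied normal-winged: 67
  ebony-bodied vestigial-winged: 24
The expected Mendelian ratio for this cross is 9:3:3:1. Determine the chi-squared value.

1.721

Under the 9:3:3:1 hypothesis (Σ ratio = 16, N = 404):
  gray-bodied normal-winged: 404 × 9/16 = 227.25
  gray-bodied vestigial-winged: 404 × 3/16 = 75.75
  ebony-bodied normal-winged: 404 × 3/16 = 75.75
  ebony-bodied vestigial-winged: 404 × 1/16 = 25.25
χ² = Σ (O − E)² / E
  gray-bodied normal-winged: (239 − 227.25)² / 227.25 = 0.6075
  gray-bodied vestigial-winged: (74 − 75.75)² / 75.75 = 0.0404
  ebony-bodied normal-winged: (67 − 75.75)² / 75.75 = 1.0107
  ebony-bodied vestigial-winged: (24 − 25.25)² / 25.25 = 0.0619
χ² = 0.6075 + 0.0404 + 1.0107 + 0.0619 = 1.7205 ≈ 1.721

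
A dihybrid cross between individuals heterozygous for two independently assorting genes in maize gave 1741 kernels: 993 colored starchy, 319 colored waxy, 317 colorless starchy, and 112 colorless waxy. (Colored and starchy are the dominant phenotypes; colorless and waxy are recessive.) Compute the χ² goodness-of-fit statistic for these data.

0.727

A dihybrid F₂ with independent assortment and complete dominance at both loci gives a 9:3:3:1 phenotypic ratio.
Expected counts for N = 1741 under a 9:3:3:1 ratio (total parts = 16):
  colored starchy: 1741 × 9/16 = 979.3125
  colored waxy: 1741 × 3/16 = 326.4375
  colorless starchy: 1741 × 3/16 = 326.4375
  colorless waxy: 1741 × 1/16 = 108.8125
χ² = Σ (O − E)² / E
  colored starchy: (993 − 979.3125)² / 979.3125 = 0.1913
  colored waxy: (319 − 326.4375)² / 326.4375 = 0.1695
  colorless starchy: (317 − 326.4375)² / 326.4375 = 0.2728
  colorless waxy: (112 − 108.8125)² / 108.8125 = 0.0934
χ² = 0.1913 + 0.1695 + 0.2728 + 0.0934 = 0.727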